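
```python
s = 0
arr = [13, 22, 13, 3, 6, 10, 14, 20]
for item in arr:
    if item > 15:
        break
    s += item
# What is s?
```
Trace:
  s=0
  s=13, item=13
  s=13, item=22

Final answer: 13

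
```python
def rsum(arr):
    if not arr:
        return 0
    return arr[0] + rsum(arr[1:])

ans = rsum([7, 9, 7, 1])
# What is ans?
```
Call trace:
rsum(arr=[7, 9, 7, 1])
  rsum(arr=[9, 7, 1])
    rsum(arr=[7, 1])
      rsum(arr=[1])
        rsum(arr=[])
        -> return 0
      -> return 1
    -> return 8
  -> return 17
-> return 24

Final answer: 24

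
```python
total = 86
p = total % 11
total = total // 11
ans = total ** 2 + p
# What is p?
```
Trace:
  total=86
  total=86, p=9
  total=7, p=9
  total=7, p=9, ans=58

Final answer: 9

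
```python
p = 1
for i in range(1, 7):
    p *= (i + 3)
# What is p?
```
Trace:
  p=1
  p=4, i=1
  p=20, i=2
  p=120, i=3
  p=840, i=4
  p=6720, i=5
  p=60480, i=6

Final answer: 60480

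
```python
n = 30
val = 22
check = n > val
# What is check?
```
Trace:
  n=30
  n=30, val=22
  n=30, val=22, check=True

Final answer: True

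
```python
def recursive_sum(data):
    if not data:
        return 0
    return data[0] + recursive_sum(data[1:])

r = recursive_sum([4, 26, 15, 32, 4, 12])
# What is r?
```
Call trace:
recursive_sum(data=[4, 26, 15, 32, 4, 12])
  recursive_sum(data=[26, 15, 32, 4, 12])
    recursive_sum(data=[15, 32, 4, 12])
      recursive_sum(data=[32, 4, 12])
        recursive_sum(data=[4, 12])
          recursive_sum(data=[12])
            recursive_sum(data=[])
            -> return 0
          -> return 12
        -> return 16
      -> return 48
    -> return 63
  -> return 89
-> return 93

Final answer: 93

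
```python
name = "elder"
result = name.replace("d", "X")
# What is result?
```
Trace:
  name='elder'
  name='elder', result='elXer'

Final answer: 'elXer'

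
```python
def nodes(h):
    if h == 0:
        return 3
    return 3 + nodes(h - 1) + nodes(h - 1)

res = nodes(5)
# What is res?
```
Call trace (a repeated sub-call is expanded the first time; later identical calls just restate its return value):
nodes(h=5)
  nodes(h=4)
    nodes(h=3)
      nodes(h=2)
        nodes(h=1)
          nodes(h=0)
          -> return 3
          nodes(h=0)
          -> return 3
        -> return 9
        nodes(h=1) -> return 9  (same call as traced above)
      -> return 21
      nodes(h=2) -> return 21  (same call as traced above)
    -> return 45
    nodes(h=3) -> return 45  (same call as traced above)
  -> return 93
  nodes(h=4) -> return 93  (same call as traced above)
-> return 189

Final answer: 189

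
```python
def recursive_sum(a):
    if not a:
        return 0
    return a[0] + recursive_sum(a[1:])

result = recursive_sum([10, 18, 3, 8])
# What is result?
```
Call trace:
recursive_sum(a=[10, 18, 3, 8])
  recursive_sum(a=[18, 3, 8])
    recursive_sum(a=[3, 8])
      recursive_sum(a=[8])
        recursive_sum(a=[])
        -> return 0
      -> return 8
    -> return 11
  -> return 29
-> return 39

Final answer: 39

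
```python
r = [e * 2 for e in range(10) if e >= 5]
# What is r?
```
Trace:
  e=0
  e=1
  e=2
  e=3
  e=4
  e=5
  e=6
  e=7
  e=8
  e=9
  r=[10, 12, 14, 16, 18]

Final answer: [10, 12, 14, 16, 18]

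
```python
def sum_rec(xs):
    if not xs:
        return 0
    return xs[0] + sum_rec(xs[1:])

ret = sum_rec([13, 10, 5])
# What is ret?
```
Call trace:
sum_rec(xs=[13, 10, 5])
  sum_rec(xs=[10, 5])
    sum_rec(xs=[5])
      sum_rec(xs=[])
      -> return 0
    -> return 5
  -> return 15
-> return 28

Final answer: 28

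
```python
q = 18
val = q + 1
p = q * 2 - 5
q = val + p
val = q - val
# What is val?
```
Trace:
  q=18
  q=18, val=19
  q=18, val=19, p=31
  q=50, val=19, p=31
  q=50, val=31, p=31

Final answer: 31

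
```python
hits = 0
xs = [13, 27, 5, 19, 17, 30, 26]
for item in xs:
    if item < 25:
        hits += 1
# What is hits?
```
Trace:
  hits=0
  hits=1, item=13
  hits=1, item=27
  hits=2, item=5
  hits=3, item=19
  hits=4, item=17
  hits=4, item=30
  hits=4, item=26

Final answer: 4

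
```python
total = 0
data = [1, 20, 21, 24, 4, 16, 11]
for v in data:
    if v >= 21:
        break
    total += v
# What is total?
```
Trace:
  total=0
  total=1, v=1
  total=21, v=20
  total=21, v=21

Final answer: 21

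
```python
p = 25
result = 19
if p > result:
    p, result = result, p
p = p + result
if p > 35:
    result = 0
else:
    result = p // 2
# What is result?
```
Trace:
  p=25
  p=25, result=19
  p=19, result=25
  p=44, result=25
  p=44, result=0

Final answer: 0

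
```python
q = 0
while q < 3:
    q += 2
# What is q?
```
Trace:
  q=0
  q=2
  q=4

Final answer: 4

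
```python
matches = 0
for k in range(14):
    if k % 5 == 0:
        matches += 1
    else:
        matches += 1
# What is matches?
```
Trace:
  matches=0
  matches=1, k=0
  matches=2, k=1
  matches=3, k=2
  matches=4, k=3
  matches=5, k=4
  matches=6, k=5
  matches=7, k=6
  matches=8, k=7
  matches=9, k=8
  matches=10, k=9
  matches=11, k=10
  matches=12, k=11
  matches=13, k=12
  matches=14, k=13

Final answer: 14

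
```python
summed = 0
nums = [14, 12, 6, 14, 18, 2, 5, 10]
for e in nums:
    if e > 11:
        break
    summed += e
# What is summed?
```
Trace:
  summed=0
  summed=0, e=14

Final answer: 0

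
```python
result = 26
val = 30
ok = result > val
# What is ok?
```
Trace:
  result=26
  result=26, val=30
  result=26, val=30, ok=False

Final answer: False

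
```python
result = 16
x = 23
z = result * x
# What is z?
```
Trace:
  result=16
  result=16, x=23
  result=16, x=23, z=368

Final answer: 368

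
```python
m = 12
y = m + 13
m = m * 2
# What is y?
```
Trace:
  m=12
  m=12, y=25
  m=24, y=25

Final answer: 25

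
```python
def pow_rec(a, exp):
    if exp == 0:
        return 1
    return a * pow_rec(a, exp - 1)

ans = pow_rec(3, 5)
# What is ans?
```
Call trace:
pow_rec(a=3, exp=5)
  pow_rec(a=3, exp=4)
    pow_rec(a=3, exp=3)
      pow_rec(a=3, exp=2)
        pow_rec(a=3, exp=1)
          pow_rec(a=3, exp=0)
          -> return 1
        -> return 3
      -> return 9
    -> return 27
  -> return 81
-> return 243

Final answer: 243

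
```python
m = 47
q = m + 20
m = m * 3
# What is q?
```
Trace:
  m=47
  m=47, q=67
  m=141, q=67

Final answer: 67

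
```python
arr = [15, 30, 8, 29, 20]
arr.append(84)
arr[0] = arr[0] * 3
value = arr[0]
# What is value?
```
Trace:
  arr=[15, 30, 8, 29, 20]
  arr=[15, 30, 8, 29, 20, 84]
  arr=[45, 30, 8, 29, 20, 84]
  arr=[45, 30, 8, 29, 20, 84], value=45

Final answer: 45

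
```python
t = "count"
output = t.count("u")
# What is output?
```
Trace:
  t='count'
  t='count', output=1

Final answer: 1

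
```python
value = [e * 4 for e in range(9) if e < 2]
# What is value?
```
Trace:
  e=0
  e=1
  e=2
  e=3
  e=4
  e=5
  e=6
  e=7
  e=8
  value=[0, 4]

Final answer: [0, 4]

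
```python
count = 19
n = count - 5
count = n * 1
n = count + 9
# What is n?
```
Trace:
  count=19
  count=19, n=14
  count=14, n=14
  count=14, n=23

Final answer: 23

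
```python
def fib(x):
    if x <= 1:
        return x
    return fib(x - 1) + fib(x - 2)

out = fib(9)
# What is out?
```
Call trace (a repeated sub-call is expanded the first time; later identical calls just restate its return value):
fib(x=9)
  fib(x=8)
    fib(x=7)
      fib(x=6)
        fib(x=5)
          fib(x=4)
            fib(x=3)
              fib(x=2)
                fib(x=1)
                -> return 1
                fib(x=0)
                -> return 0
              -> return 1
              fib(x=1)
              -> return 1
            -> return 2
            fib(x=2) -> return 1  (same call as traced above)
          -> return 3
          fib(x=3) -> return 2  (same call as traced above)
        -> return 5
        fib(x=4) -> return 3  (same call as traced above)
      -> return 8
      fib(x=5) -> return 5  (same call as traced above)
    -> return 13
    fib(x=6) -> return 8  (same call as traced above)
  -> return 21
  fib(x=7) -> return 13  (same call as traced above)
-> return 34

Final answer: 34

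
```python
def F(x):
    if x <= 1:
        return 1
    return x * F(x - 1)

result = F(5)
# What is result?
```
Call trace:
F(x=5)
  F(x=4)
    F(x=3)
      F(x=2)
        F(x=1)
        -> return 1
      -> return 2
    -> return 6
  -> return 24
-> return 120

Final answer: 120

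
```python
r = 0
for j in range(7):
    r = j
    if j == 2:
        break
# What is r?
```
Trace:
  r=0
  r=0, j=0
  r=1, j=1
  r=2, j=2

Final answer: 2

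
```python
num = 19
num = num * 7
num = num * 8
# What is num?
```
Trace:
  num=19
  num=133
  num=1064

Final answer: 1064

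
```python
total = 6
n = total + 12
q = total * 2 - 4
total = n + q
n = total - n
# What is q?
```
Trace:
  total=6
  total=6, n=18
  total=6, n=18, q=8
  total=26, n=18, q=8
  total=26, n=8, q=8

Final answer: 8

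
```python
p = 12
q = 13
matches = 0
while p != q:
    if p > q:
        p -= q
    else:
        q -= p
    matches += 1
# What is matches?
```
Trace:
  p=12
  p=12, q=13
  p=12, q=13, matches=0
  p=12, q=1, matches=1
  p=11, q=1, matches=2
  p=10, q=1, matches=3
  p=9, q=1, matches=4
  p=8, q=1, matches=5
  p=7, q=1, matches=6
  p=6, q=1, matches=7
  p=5, q=1, matches=8
  p=4, q=1, matches=9
  p=3, q=1, matches=10
  p=2, q=1, matches=11
  p=1, q=1, matches=12

Final answer: 12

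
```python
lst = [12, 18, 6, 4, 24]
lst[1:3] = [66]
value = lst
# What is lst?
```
Trace:
  lst=[12, 18, 6, 4, 24]
  lst=[12, 66, 4, 24]
  lst=[12, 66, 4, 24], value=[12, 66, 4, 24]

Final answer: [12, 66, 4, 24]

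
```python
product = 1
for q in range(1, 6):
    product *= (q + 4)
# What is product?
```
Trace:
  product=1
  product=5, q=1
  product=30, q=2
  product=210, q=3
  product=1680, q=4
  product=15120, q=5

Final answer: 15120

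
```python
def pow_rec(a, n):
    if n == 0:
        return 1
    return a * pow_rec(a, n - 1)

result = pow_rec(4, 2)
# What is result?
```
Call trace:
pow_rec(a=4, n=2)
  pow_rec(a=4, n=1)
    pow_rec(a=4, n=0)
    -> return 1
  -> return 4
-> return 16

Final answer: 16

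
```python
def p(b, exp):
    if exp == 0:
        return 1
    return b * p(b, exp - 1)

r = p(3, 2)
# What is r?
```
Call trace:
p(b=3, exp=2)
  p(b=3, exp=1)
    p(b=3, exp=0)
    -> return 1
  -> return 3
-> return 9

Final answer: 9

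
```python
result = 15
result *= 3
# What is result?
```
Trace:
  result=15
  result=45

Final answer: 45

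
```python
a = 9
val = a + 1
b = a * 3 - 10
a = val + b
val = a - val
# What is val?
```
Trace:
  a=9
  a=9, val=10
  a=9, val=10, b=17
  a=27, val=10, b=17
  a=27, val=17, b=17

Final answer: 17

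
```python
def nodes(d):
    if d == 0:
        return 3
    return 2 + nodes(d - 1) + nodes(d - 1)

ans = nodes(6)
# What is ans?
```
Call trace (a repeated sub-call is expanded the first time; later identical calls just restate its return value):
nodes(d=6)
  nodes(d=5)
    nodes(d=4)
      nodes(d=3)
        nodes(d=2)
          nodes(d=1)
            nodes(d=0)
            -> return 3
            nodes(d=0)
            -> return 3
          -> return 8
          nodes(d=1) -> return 8  (same call as traced above)
        -> return 18
        nodes(d=2) -> return 18  (same call as traced above)
      -> return 38
      nodes(d=3) -> return 38  (same call as traced above)
    -> return 78
    nodes(d=4) -> return 78  (same call as traced above)
  -> return 158
  nodes(d=5) -> return 158  (same call as traced above)
-> return 318

Final answer: 318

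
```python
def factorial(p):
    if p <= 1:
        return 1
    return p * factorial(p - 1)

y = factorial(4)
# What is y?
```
Call trace:
factorial(p=4)
  factorial(p=3)
    factorial(p=2)
      factorial(p=1)
      -> return 1
    -> return 2
  -> return 6
-> return 24

Final answer: 24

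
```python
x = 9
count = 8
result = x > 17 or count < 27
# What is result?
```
Trace:
  x=9
  x=9, count=8
  x=9, count=8, result=True

Final answer: True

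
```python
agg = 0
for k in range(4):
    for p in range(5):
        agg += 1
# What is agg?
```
Trace:
  agg=0
  agg=1, k=0, p=0
  agg=2, k=0, p=1
  agg=3, k=0, p=2
  agg=4, k=0, p=3
  agg=5, k=0, p=4
  agg=6, k=1, p=0
  agg=7, k=1, p=1
  agg=8, k=1, p=2
  agg=9, k=1, p=3
  agg=10, k=1, p=4
  agg=11, k=2, p=0
  agg=12, k=2, p=1
  agg=13, k=2, p=2
  agg=14, k=2, p=3
  agg=15, k=2, p=4
  agg=16, k=3, p=0
  agg=17, k=3, p=1
  agg=18, k=3, p=2
  agg=19, k=3, p=3
  agg=20, k=3, p=4

Final answer: 20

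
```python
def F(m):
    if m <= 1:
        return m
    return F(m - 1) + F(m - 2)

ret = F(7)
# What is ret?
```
Call trace (a repeated sub-call is expanded the first time; later identical calls just restate its return value):
F(m=7)
  F(m=6)
    F(m=5)
      F(m=4)
        F(m=3)
          F(m=2)
            F(m=1)
            -> return 1
            F(m=0)
            -> return 0
          -> return 1
          F(m=1)
          -> return 1
        -> return 2
        F(m=2) -> return 1  (same call as traced above)
      -> return 3
      F(m=3) -> return 2  (same call as traced above)
    -> return 5
    F(m=4) -> return 3  (same call as traced above)
  -> return 8
  F(m=5) -> return 5  (same call as traced above)
-> return 13

Final answer: 13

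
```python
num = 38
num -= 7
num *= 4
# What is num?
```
Trace:
  num=38
  num=31
  num=124

Final answer: 124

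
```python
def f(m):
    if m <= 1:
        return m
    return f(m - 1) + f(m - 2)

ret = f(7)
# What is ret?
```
Call trace (a repeated sub-call is expanded the first time; later identical calls just restate its return value):
f(m=7)
  f(m=6)
    f(m=5)
      f(m=4)
        f(m=3)
          f(m=2)
            f(m=1)
            -> return 1
            f(m=0)
            -> return 0
          -> return 1
          f(m=1)
          -> return 1
        -> return 2
        f(m=2) -> return 1  (same call as traced above)
      -> return 3
      f(m=3) -> return 2  (same call as traced above)
    -> return 5
    f(m=4) -> return 3  (same call as traced above)
  -> return 8
  f(m=5) -> return 5  (same call as traced above)
-> return 13

Final answer: 13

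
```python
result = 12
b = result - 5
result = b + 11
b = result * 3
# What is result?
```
Trace:
  result=12
  result=12, b=7
  result=18, b=7
  result=18, b=54

Final answer: 18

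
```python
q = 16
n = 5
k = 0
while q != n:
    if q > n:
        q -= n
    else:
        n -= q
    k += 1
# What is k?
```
Trace:
  q=16
  q=16, n=5
  q=16, n=5, k=0
  q=11, n=5, k=1
  q=6, n=5, k=2
  q=1, n=5, k=3
  q=1, n=4, k=4
  q=1, n=3, k=5
  q=1, n=2, k=6
  q=1, n=1, k=7

Final answer: 7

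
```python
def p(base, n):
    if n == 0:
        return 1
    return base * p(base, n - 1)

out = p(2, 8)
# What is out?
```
Call trace:
p(base=2, n=8)
  p(base=2, n=7)
    p(base=2, n=6)
      p(base=2, n=5)
        p(base=2, n=4)
          p(base=2, n=3)
            p(base=2, n=2)
              p(base=2, n=1)
                p(base=2, n=0)
                -> return 1
              -> return 2
            -> return 4
          -> return 8
        -> return 16
      -> return 32
    -> return 64
  -> return 128
-> return 256

Final answer: 256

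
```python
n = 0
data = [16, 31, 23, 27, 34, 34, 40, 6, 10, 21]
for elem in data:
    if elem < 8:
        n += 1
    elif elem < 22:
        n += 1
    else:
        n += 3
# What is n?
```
Trace:
  n=0
  n=1, elem=16
  n=4, elem=31
  n=7, elem=23
  n=10, elem=27
  n=13, elem=34
  n=16, elem=34
  n=19, elem=40
  n=20, elem=6
  n=21, elem=10
  n=22, elem=21

Final answer: 22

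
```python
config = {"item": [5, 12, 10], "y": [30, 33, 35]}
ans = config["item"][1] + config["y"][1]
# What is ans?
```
Trace:
  config={'item': [5, 12, 10], 'y': [30, 33, 35]}
  config={'item': [5, 12, 10], 'y': [30, 33, 35]}, ans=45

Final answer: 45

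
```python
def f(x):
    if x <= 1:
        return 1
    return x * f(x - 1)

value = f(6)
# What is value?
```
Call trace:
f(x=6)
  f(x=5)
    f(x=4)
      f(x=3)
        f(x=2)
          f(x=1)
          -> return 1
        -> return 2
      -> return 6
    -> return 24
  -> return 120
-> return 720

Final answer: 720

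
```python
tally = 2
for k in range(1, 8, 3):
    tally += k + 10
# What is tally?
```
Trace:
  tally=2
  tally=13, k=1
  tally=27, k=4
  tally=44, k=7

Final answer: 44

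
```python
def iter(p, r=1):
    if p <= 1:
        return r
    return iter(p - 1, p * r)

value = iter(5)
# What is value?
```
Call trace:
iter(p=5, r=1)
  iter(p=4, r=5)
    iter(p=3, r=20)
      iter(p=2, r=60)
        iter(p=1, r=120)
        -> return 120
      -> return 120
    -> return 120
  -> return 120
-> return 120

Final answer: 120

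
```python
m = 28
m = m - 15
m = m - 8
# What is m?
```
Trace:
  m=28
  m=13
  m=5

Final answer: 5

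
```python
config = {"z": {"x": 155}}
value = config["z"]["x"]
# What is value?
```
Trace:
  config={'z': {'x': 155}}
  config={'z': {'x': 155}}, value=155

Final answer: 155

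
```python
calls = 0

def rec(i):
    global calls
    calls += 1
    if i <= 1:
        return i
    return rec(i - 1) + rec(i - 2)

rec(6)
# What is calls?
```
Call trace (a repeated sub-call is expanded the first time; later identical calls just restate its return value):
rec(i=6)
  rec(i=5)
    rec(i=4)
      rec(i=3)
        rec(i=2)
          rec(i=1)
          -> return 1
          rec(i=0)
          -> return 0
        -> return 1
        rec(i=1)
        -> return 1
      -> return 2
      rec(i=2) -> return 1  (same call as traced above)
    -> return 3
    rec(i=3) -> return 2  (same call as traced above)
  -> return 5
  rec(i=4) -> return 3  (same call as traced above)
-> return 8

calls is incremented once per call, so count the calls in each subtree. Let C(i) = number of calls made by rec(i).
C(0) = C(1) = 1 (base case, no recursion); C(i) = 1 + C(i - 1) + C(i - 2) otherwise.
C(2) = 1 + C(1) + C(0) = 1 + 1 + 1 = 3
C(3) = 1 + C(2) + C(1) = 1 + 3 + 1 = 5
C(4) = 1 + C(3) + C(2) = 1 + 5 + 3 = 9
C(5) = 1 + C(4) + C(3) = 1 + 9 + 5 = 15
C(6) = 1 + C(5) + C(4) = 1 + 15 + 9 = 25
calls = C(6) = 25

Final answer: 25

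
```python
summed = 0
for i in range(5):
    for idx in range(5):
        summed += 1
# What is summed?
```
Trace:
  summed=0
  summed=1, i=0, idx=0
  summed=2, i=0, idx=1
  summed=3, i=0, idx=2
  summed=4, i=0, idx=3
  summed=5, i=0, idx=4
  summed=6, i=1, idx=0
  summed=7, i=1, idx=1
  summed=8, i=1, idx=2
  summed=9, i=1, idx=3
  summed=10, i=1, idx=4
  summed=11, i=2, idx=0
  summed=12, i=2, idx=1
  summed=13, i=2, idx=2
  summed=14, i=2, idx=3
  summed=15, i=2, idx=4
  summed=16, i=3, idx=0
  summed=17, i=3, idx=1
  summed=18, i=3, idx=2
  summed=19, i=3, idx=3
  summed=20, i=3, idx=4
  summed=21, i=4, idx=0
  summed=22, i=4, idx=1
  summed=23, i=4, idx=2
  summed=24, i=4, idx=3
  summed=25, i=4, idx=4

Final answer: 25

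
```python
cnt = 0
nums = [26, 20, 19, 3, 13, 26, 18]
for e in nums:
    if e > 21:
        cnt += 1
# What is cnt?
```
Trace:
  cnt=0
  cnt=1, e=26
  cnt=1, e=20
  cnt=1, e=19
  cnt=1, e=3
  cnt=1, e=13
  cnt=2, e=26
  cnt=2, e=18

Final answer: 2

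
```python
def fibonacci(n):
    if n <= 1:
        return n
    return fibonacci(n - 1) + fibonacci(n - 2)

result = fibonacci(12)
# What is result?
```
Call trace (a repeated sub-call is expanded the first time; later identical calls just restate its return value):
fibonacci(n=12)
  fibonacci(n=11)
    fibonacci(n=10)
      fibonacci(n=9)
        fibonacci(n=8)
          fibonacci(n=7)
            fibonacci(n=6)
              fibonacci(n=5)
                fibonacci(n=4)
                  fibonacci(n=3)
                    fibonacci(n=2)
                      fibonacci(n=1)
                      -> return 1
                      fibonacci(n=0)
                      -> return 0
                    -> return 1
                    fibonacci(n=1)
                    -> return 1
                  -> return 2
                  fibonacci(n=2) -> return 1  (same call as traced above)
                -> return 3
                fibonacci(n=3) -> return 2  (same call as traced above)
              -> return 5
              fibonacci(n=4) -> return 3  (same call as traced above)
            -> return 8
            fibonacci(n=5) -> return 5  (same call as traced above)
          -> return 13
          fibonacci(n=6) -> return 8  (same call as traced above)
        -> return 21
        fibonacci(n=7) -> return 13  (same call as traced above)
      -> return 34
      fibonacci(n=8) -> return 21  (same call as traced above)
    -> return 55
    fibonacci(n=9) -> return 34  (same call as traced above)
  -> return 89
  fibonacci(n=10) -> return 55  (same call as traced above)
-> return 144

Final answer: 144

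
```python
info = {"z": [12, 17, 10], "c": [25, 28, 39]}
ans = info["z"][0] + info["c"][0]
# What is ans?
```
Trace:
  info={'z': [12, 17, 10], 'c': [25, 28, 39]}
  info={'z': [12, 17, 10], 'c': [25, 28, 39]}, ans=37

Final answer: 37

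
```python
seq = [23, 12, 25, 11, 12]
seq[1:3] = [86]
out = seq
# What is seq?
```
Trace:
  seq=[23, 12, 25, 11, 12]
  seq=[23, 86, 11, 12]
  seq=[23, 86, 11, 12], out=[23, 86, 11, 12]

Final answer: [23, 86, 11, 12]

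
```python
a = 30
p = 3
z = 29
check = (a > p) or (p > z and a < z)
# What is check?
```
Trace:
  a=30
  a=30, p=3
  a=30, p=3, z=29
  a=30, p=3, z=29, check=True

Final answer: True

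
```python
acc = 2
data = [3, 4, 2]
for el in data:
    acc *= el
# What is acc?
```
Trace:
  acc=2
  acc=6, el=3
  acc=24, el=4
  acc=48, el=2

Final answer: 48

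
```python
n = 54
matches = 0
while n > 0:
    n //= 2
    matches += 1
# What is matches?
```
Trace:
  n=54
  n=54, matches=0
  n=27, matches=1
  n=13, matches=2
  n=6, matches=3
  n=3, matches=4
  n=1, matches=5
  n=0, matches=6

Final answer: 6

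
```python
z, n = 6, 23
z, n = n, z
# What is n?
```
Trace:
  z=6, n=23
  z=23, n=6

Final answer: 6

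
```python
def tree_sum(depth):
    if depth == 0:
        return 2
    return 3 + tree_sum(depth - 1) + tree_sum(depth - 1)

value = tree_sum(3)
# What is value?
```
Call trace (a repeated sub-call is expanded the first time; later identical calls just restate its return value):
tree_sum(depth=3)
  tree_sum(depth=2)
    tree_sum(depth=1)
      tree_sum(depth=0)
      -> return 2
      tree_sum(depth=0)
      -> return 2
    -> return 7
    tree_sum(depth=1) -> return 7  (same call as traced above)
  -> return 17
  tree_sum(depth=2) -> return 17  (same call as traced above)
-> return 37

Final answer: 37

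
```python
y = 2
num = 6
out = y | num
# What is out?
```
Trace:
  y=2
  y=2, num=6
  y=2, num=6, out=6

Final answer: 6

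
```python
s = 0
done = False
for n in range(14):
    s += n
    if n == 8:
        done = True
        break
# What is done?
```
Trace:
  s=0
  s=0, done=False
  s=0, done=False, n=0
  s=1, done=False, n=1
  s=3, done=False, n=2
  s=6, done=False, n=3
  s=10, done=False, n=4
  s=15, done=False, n=5
  s=21, done=False, n=6
  s=28, done=False, n=7
  s=36, done=True, n=8

Final answer: True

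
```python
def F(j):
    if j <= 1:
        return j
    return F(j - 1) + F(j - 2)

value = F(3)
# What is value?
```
Call trace:
F(j=3)
  F(j=2)
    F(j=1)
    -> return 1
    F(j=0)
    -> return 0
  -> return 1
  F(j=1)
  -> return 1
-> return 2

Final answer: 2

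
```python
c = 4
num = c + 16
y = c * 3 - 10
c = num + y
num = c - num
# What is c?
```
Trace:
  c=4
  c=4, num=20
  c=4, num=20, y=2
  c=22, num=20, y=2
  c=22, num=2, y=2

Final answer: 22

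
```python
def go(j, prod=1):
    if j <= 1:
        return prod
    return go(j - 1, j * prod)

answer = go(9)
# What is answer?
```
Call trace:
go(j=9, prod=1)
  go(j=8, prod=9)
    go(j=7, prod=72)
      go(j=6, prod=504)
        go(j=5, prod=3024)
          go(j=4, prod=15120)
            go(j=3, prod=60480)
              go(j=2, prod=181440)
                go(j=1, prod=362880)
                -> return 362880
              -> return 362880
            -> return 362880
          -> return 362880
        -> return 362880
      -> return 362880
    -> return 362880
  -> return 362880
-> return 362880

Final answer: 362880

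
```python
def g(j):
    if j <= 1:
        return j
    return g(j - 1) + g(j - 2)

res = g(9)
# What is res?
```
Call trace (a repeated sub-call is expanded the first time; later identical calls just restate its return value):
g(j=9)
  g(j=8)
    g(j=7)
      g(j=6)
        g(j=5)
          g(j=4)
            g(j=3)
              g(j=2)
                g(j=1)
                -> return 1
                g(j=0)
                -> return 0
              -> return 1
              g(j=1)
              -> return 1
            -> return 2
            g(j=2) -> return 1  (same call as traced above)
          -> return 3
          g(j=3) -> return 2  (same call as traced above)
        -> return 5
        g(j=4) -> return 3  (same call as traced above)
      -> return 8
      g(j=5) -> return 5  (same call as traced above)
    -> return 13
    g(j=6) -> return 8  (same call as traced above)
  -> return 21
  g(j=7) -> return 13  (same call as traced above)
-> return 34

Final answer: 34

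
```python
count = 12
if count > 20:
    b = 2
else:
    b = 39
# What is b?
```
Trace:
  count=12
  count=12, b=39

Final answer: 39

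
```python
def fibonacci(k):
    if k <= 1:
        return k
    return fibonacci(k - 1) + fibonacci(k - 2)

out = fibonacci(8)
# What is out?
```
Call trace (a repeated sub-call is expanded the first time; later identical calls just restate its return value):
fibonacci(k=8)
  fibonacci(k=7)
    fibonacci(k=6)
      fibonacci(k=5)
        fibonacci(k=4)
          fibonacci(k=3)
            fibonacci(k=2)
              fibonacci(k=1)
              -> return 1
              fibonacci(k=0)
              -> return 0
            -> return 1
            fibonacci(k=1)
            -> return 1
          -> return 2
          fibonacci(k=2) -> return 1  (same call as traced above)
        -> return 3
        fibonacci(k=3) -> return 2  (same call as traced above)
      -> return 5
      fibonacci(k=4) -> return 3  (same call as traced above)
    -> return 8
    fibonacci(k=5) -> return 5  (same call as traced above)
  -> return 13
  fibonacci(k=6) -> return 8  (same call as traced above)
-> return 21

Final answer: 21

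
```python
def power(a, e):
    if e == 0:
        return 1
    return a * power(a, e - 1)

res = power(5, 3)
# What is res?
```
Call trace:
power(a=5, e=3)
  power(a=5, e=2)
    power(a=5, e=1)
      power(a=5, e=0)
      -> return 1
    -> return 5
  -> return 25
-> return 125

Final answer: 125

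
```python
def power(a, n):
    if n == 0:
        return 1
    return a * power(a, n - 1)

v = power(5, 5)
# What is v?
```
Call trace:
power(a=5, n=5)
  power(a=5, n=4)
    power(a=5, n=3)
      power(a=5, n=2)
        power(a=5, n=1)
          power(a=5, n=0)
          -> return 1
        -> return 5
      -> return 25
    -> return 125
  -> return 625
-> return 3125

Final answer: 3125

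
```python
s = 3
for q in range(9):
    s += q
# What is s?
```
Trace:
  s=3
  s=3, q=0
  s=4, q=1
  s=6, q=2
  s=9, q=3
  s=13, q=4
  s=18, q=5
  s=24, q=6
  s=31, q=7
  s=39, q=8

Final answer: 39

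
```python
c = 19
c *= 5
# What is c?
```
Trace:
  c=19
  c=95

Final answer: 95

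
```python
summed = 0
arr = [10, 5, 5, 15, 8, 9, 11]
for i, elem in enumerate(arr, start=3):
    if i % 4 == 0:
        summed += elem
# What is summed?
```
Trace:
  summed=0
  summed=0, i=3, elem=10
  summed=5, i=4, elem=5
  summed=5, i=5, elem=5
  summed=5, i=6, elem=15
  summed=5, i=7, elem=8
  summed=14, i=8, elem=9
  summed=14, i=9, elem=11

Final answer: 14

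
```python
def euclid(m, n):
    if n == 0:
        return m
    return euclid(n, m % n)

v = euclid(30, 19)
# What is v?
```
Call trace:
euclid(m=30, n=19)
  euclid(m=19, n=11)
    euclid(m=11, n=8)
      euclid(m=8, n=3)
        euclid(m=3, n=2)
          euclid(m=2, n=1)
            euclid(m=1, n=0)
            -> return 1
          -> return 1
        -> return 1
      -> return 1
    -> return 1
  -> return 1
-> return 1

Final answer: 1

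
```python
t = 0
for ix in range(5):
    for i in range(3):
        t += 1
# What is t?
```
Trace:
  t=0
  t=1, ix=0, i=0
  t=2, ix=0, i=1
  t=3, ix=0, i=2
  t=4, ix=1, i=0
  t=5, ix=1, i=1
  t=6, ix=1, i=2
  t=7, ix=2, i=0
  t=8, ix=2, i=1
  t=9, ix=2, i=2
  t=10, ix=3, i=0
  t=11, ix=3, i=1
  t=12, ix=3, i=2
  t=13, ix=4, i=0
  t=14, ix=4, i=1
  t=15, ix=4, i=2

Final answer: 15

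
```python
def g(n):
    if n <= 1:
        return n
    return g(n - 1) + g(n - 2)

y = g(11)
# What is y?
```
Call trace (a repeated sub-call is expanded the first time; later identical calls just restate its return value):
g(n=11)
  g(n=10)
    g(n=9)
      g(n=8)
        g(n=7)
          g(n=6)
            g(n=5)
              g(n=4)
                g(n=3)
                  g(n=2)
                    g(n=1)
                    -> return 1
                    g(n=0)
                    -> return 0
                  -> return 1
                  g(n=1)
                  -> return 1
                -> return 2
                g(n=2) -> return 1  (same call as traced above)
              -> return 3
              g(n=3) -> return 2  (same call as traced above)
            -> return 5
            g(n=4) -> return 3  (same call as traced above)
          -> return 8
          g(n=5) -> return 5  (same call as traced above)
        -> return 13
        g(n=6) -> return 8  (same call as traced above)
      -> return 21
      g(n=7) -> return 13  (same call as traced above)
    -> return 34
    g(n=8) -> return 21  (same call as traced above)
  -> return 55
  g(n=9) -> return 34  (same call as traced above)
-> return 89

Final answer: 89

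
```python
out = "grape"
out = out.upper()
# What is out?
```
Trace:
  out='grape'
  out='GRAPE'

Final answer: 'GRAPE'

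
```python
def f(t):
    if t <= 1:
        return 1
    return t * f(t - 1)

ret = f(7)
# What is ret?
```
Call trace:
f(t=7)
  f(t=6)
    f(t=5)
      f(t=4)
        f(t=3)
          f(t=2)
            f(t=1)
            -> return 1
          -> return 2
        -> return 6
      -> return 24
    -> return 120
  -> return 720
-> return 5040

Final answer: 5040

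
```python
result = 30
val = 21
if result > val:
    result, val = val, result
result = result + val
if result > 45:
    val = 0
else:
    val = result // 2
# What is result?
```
Trace:
  result=30
  result=30, val=21
  result=21, val=30
  result=51, val=30
  result=51, val=0

Final answer: 51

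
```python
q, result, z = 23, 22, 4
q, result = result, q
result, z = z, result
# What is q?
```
Trace:
  q=23, result=22, z=4
  q=22, result=23, z=4
  q=22, result=4, z=23

Final answer: 22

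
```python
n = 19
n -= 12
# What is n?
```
Trace:
  n=19
  n=7

Final answer: 7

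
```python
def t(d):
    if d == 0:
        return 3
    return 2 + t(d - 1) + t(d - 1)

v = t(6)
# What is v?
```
Call trace (a repeated sub-call is expanded the first time; later identical calls just restate its return value):
t(d=6)
  t(d=5)
    t(d=4)
      t(d=3)
        t(d=2)
          t(d=1)
            t(d=0)
            -> return 3
            t(d=0)
            -> return 3
          -> return 8
          t(d=1) -> return 8  (same call as traced above)
        -> return 18
        t(d=2) -> return 18  (same call as traced above)
      -> return 38
      t(d=3) -> return 38  (same call as traced above)
    -> return 78
    t(d=4) -> return 78  (same call as traced above)
  -> return 158
  t(d=5) -> return 158  (same call as traced above)
-> return 318

Final answer: 318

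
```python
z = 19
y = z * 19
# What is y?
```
Trace:
  z=19
  z=19, y=361

Final answer: 361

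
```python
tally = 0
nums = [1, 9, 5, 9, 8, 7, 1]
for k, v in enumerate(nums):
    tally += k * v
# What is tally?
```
Trace:
  tally=0
  tally=0, k=0, v=1
  tally=9, k=1, v=9
  tally=19, k=2, v=5
  tally=46, k=3, v=9
  tally=78, k=4, v=8
  tally=113, k=5, v=7
  tally=119, k=6, v=1

Final answer: 119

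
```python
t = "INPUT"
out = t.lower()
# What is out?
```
Trace:
  t='INPUT'
  t='INPUT', out='input'

Final answer: 'input'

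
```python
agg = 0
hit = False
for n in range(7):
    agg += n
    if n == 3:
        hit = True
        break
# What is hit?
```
Trace:
  agg=0
  agg=0, hit=False
  agg=0, hit=False, n=0
  agg=1, hit=False, n=1
  agg=3, hit=False, n=2
  agg=6, hit=True, n=3

Final answer: True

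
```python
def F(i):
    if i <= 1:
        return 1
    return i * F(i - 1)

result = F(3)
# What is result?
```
Call trace:
F(i=3)
  F(i=2)
    F(i=1)
    -> return 1
  -> return 2
-> return 6

Final answer: 6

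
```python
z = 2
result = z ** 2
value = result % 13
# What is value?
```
Trace:
  z=2
  z=2, result=4
  z=2, result=4, value=4

Final answer: 4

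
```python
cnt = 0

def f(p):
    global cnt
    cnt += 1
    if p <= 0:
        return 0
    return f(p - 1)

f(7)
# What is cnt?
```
Call trace:
f(p=7)
  f(p=6)
    f(p=5)
      f(p=4)
        f(p=3)
          f(p=2)
            f(p=1)
              f(p=0)
              -> return 0
            -> return 0
          -> return 0
        -> return 0
      -> return 0
    -> return 0
  -> return 0
-> return 0

cnt is incremented once per call. f is entered once for each p = 7, 6, 5, 4, 3, 2, 1, 0 (the p <= 0 call returns without recursing), i.e. 7 + 1 calls.
cnt = 8

Final answer: 8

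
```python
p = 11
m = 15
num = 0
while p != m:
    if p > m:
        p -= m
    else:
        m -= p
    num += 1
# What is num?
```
Trace:
  p=11
  p=11, m=15
  p=11, m=15, num=0
  p=11, m=4, num=1
  p=7, m=4, num=2
  p=3, m=4, num=3
  p=3, m=1, num=4
  p=2, m=1, num=5
  p=1, m=1, num=6

Final answer: 6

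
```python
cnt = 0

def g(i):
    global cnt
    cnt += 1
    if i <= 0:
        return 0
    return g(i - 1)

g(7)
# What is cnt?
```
Call trace:
g(i=7)
  g(i=6)
    g(i=5)
      g(i=4)
        g(i=3)
          g(i=2)
            g(i=1)
              g(i=0)
              -> return 0
            -> return 0
          -> return 0
        -> return 0
      -> return 0
    -> return 0
  -> return 0
-> return 0

cnt is incremented once per call. g is entered once for each i = 7, 6, 5, 4, 3, 2, 1, 0 (the i <= 0 call returns without recursing), i.e. 7 + 1 calls.
cnt = 8

Final answer: 8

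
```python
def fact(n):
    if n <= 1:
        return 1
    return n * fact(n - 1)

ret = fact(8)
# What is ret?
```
Call trace:
fact(n=8)
  fact(n=7)
    fact(n=6)
      fact(n=5)
        fact(n=4)
          fact(n=3)
            fact(n=2)
              fact(n=1)
              -> return 1
            -> return 2
          -> return 6
        -> return 24
      -> return 120
    -> return 720
  -> return 5040
-> return 40320

Final answer: 40320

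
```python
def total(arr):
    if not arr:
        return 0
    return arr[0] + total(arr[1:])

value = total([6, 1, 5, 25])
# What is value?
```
Call trace:
total(arr=[6, 1, 5, 25])
  total(arr=[1, 5, 25])
    total(arr=[5, 25])
      total(arr=[25])
        total(arr=[])
        -> return 0
      -> return 25
    -> return 30
  -> return 31
-> return 37

Final answer: 37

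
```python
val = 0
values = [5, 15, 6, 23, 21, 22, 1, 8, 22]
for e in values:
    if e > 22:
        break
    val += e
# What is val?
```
Trace:
  val=0
  val=5, e=5
  val=20, e=15
  val=26, e=6
  val=26, e=23

Final answer: 26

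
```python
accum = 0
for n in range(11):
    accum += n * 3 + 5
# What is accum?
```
Trace:
  accum=0
  accum=5, n=0
  accum=13, n=1
  accum=24, n=2
  accum=38, n=3
  accum=55, n=4
  accum=75, n=5
  accum=98, n=6
  accum=124, n=7
  accum=153, n=8
  accum=185, n=9
  accum=220, n=10

Final answer: 220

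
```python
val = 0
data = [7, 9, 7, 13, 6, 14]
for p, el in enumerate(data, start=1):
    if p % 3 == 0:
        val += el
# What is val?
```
Trace:
  val=0
  val=0, p=1, el=7
  val=0, p=2, el=9
  val=7, p=3, el=7
  val=7, p=4, el=13
  val=7, p=5, el=6
  val=21, p=6, el=14

Final answer: 21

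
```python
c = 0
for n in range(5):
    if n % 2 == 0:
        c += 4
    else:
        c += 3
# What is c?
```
Trace:
  c=0
  c=4, n=0
  c=7, n=1
  c=11, n=2
  c=14, n=3
  c=18, n=4

Final answer: 18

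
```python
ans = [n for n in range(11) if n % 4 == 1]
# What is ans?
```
Trace:
  n=0
  n=1
  n=2
  n=3
  n=4
  n=5
  n=6
  n=7
  n=8
  n=9
  n=10
  ans=[1, 5, 9]

Final answer: [1, 5, 9]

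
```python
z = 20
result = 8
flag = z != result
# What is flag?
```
Trace:
  z=20
  z=20, result=8
  z=20, result=8, flag=True

Final answer: True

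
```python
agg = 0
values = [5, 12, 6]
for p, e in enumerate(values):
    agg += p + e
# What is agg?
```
Trace:
  agg=0
  agg=5, p=0, e=5
  agg=18, p=1, e=12
  agg=26, p=2, e=6

Final answer: 26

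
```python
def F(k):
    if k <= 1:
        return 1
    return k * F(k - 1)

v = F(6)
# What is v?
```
Call trace:
F(k=6)
  F(k=5)
    F(k=4)
      F(k=3)
        F(k=2)
          F(k=1)
          -> return 1
        -> return 2
      -> return 6
    -> return 24
  -> return 120
-> return 720

Final answer: 720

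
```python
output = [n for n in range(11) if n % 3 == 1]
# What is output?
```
Trace:
  n=0
  n=1
  n=2
  n=3
  n=4
  n=5
  n=6
  n=7
  n=8
  n=9
  n=10
  output=[1, 4, 7, 10]

Final answer: [1, 4, 7, 10]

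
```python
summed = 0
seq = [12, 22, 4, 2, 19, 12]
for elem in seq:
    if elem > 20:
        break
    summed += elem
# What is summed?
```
Trace:
  summed=0
  summed=12, elem=12
  summed=12, elem=22

Final answer: 12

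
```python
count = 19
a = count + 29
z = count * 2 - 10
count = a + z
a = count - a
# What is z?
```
Trace:
  count=19
  count=19, a=48
  count=19, a=48, z=28
  count=76, a=48, z=28
  count=76, a=28, z=28

Final answer: 28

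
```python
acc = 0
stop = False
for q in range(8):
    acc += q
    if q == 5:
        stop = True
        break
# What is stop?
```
Trace:
  acc=0
  acc=0, stop=False
  acc=0, stop=False, q=0
  acc=1, stop=False, q=1
  acc=3, stop=False, q=2
  acc=6, stop=False, q=3
  acc=10, stop=False, q=4
  acc=15, stop=True, q=5

Final answer: True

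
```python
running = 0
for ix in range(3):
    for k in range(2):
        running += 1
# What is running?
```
Trace:
  running=0
  running=1, ix=0, k=0
  running=2, ix=0, k=1
  running=3, ix=1, k=0
  running=4, ix=1, k=1
  running=5, ix=2, k=0
  running=6, ix=2, k=1

Final answer: 6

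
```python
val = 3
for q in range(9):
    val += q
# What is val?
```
Trace:
  val=3
  val=3, q=0
  val=4, q=1
  val=6, q=2
  val=9, q=3
  val=13, q=4
  val=18, q=5
  val=24, q=6
  val=31, q=7
  val=39, q=8

Final answer: 39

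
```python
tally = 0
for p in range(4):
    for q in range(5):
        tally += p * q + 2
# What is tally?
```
Trace:
  tally=0
  tally=2, p=0, q=0
  tally=4, p=0, q=1
  tally=6, p=0, q=2
  tally=8, p=0, q=3
  tally=10, p=0, q=4
  tally=12, p=1, q=0
  tally=15, p=1, q=1
  tally=19, p=1, q=2
  tally=24, p=1, q=3
  tally=30, p=1, q=4
  tally=32, p=2, q=0
  tally=36, p=2, q=1
  tally=42, p=2, q=2
  tally=50, p=2, q=3
  tally=60, p=2, q=4
  tally=62, p=3, q=0
  tally=67, p=3, q=1
  tally=75, p=3, q=2
  tally=86, p=3, q=3
  tally=100, p=3, q=4

Final answer: 100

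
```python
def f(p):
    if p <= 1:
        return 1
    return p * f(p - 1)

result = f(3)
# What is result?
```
Call trace:
f(p=3)
  f(p=2)
    f(p=1)
    -> return 1
  -> return 2
-> return 6

Final answer: 6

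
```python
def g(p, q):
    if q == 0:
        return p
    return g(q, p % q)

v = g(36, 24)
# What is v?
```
Call trace:
g(p=36, q=24)
  g(p=24, q=12)
    g(p=12, q=0)
    -> return 12
  -> return 12
-> return 12

Final answer: 12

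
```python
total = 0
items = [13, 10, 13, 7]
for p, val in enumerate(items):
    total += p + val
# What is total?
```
Trace:
  total=0
  total=13, p=0, val=13
  total=24, p=1, val=10
  total=39, p=2, val=13
  total=49, p=3, val=7

Final answer: 49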